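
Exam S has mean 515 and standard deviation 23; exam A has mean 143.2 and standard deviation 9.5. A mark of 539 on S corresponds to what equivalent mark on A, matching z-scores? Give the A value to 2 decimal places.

z = (539 − 515)/23 ≈ 1.0435.
A = 143.2 + z·9.5 = 143.2 + (539 − 515)·9.5/23 ≈ 153.11.

A = 153.11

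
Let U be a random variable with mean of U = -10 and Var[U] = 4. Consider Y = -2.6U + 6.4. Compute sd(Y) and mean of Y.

Y = -2.6U + 6.4 is linear with a = -2.6, b = 6.4.
sd(U) = √4 = 2.
sd(Y) = |a|·sd(U) = |-2.6|·2 = 5.2.
mean of Y = a·mean of U + b = (-2.6)·(-10) + 6.4 = 32.4.

sd(Y) = 5.2, mean of Y = 32.4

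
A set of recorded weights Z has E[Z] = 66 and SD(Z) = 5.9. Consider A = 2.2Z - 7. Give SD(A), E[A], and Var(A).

A = 2.2Z - 7 is linear with a = 2.2, b = -7.
SD(A) = |a|·SD(Z) = |2.2|·5.9 = 12.98.
E[A] = a·E[Z] + b = 2.2·66 + (-7) = 138.2.
Var(Z) = 5.9² = 34.81.
Var(A) = a²·Var(Z) = 2.2²·34.81 = 168.4804 (the additive constant -7 does not affect variance).

SD(A) = 12.98, E[A] = 138.2, Var(A) = 168.4804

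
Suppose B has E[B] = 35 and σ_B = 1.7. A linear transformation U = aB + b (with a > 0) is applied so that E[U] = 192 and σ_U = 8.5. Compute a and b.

σ_U = a·σ_B (a > 0), so a = 8.5/1.7 = 5.
E[U] = a·E[B] + b, so b = 192 − 5·35 = 17.

a = 5, b = 17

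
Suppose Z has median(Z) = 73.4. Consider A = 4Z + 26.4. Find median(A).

median(A) = 320

A linear map preserves order up to sign, so median(A) = a·median(Z) + b = 4·73.4 + 26.4 = 320.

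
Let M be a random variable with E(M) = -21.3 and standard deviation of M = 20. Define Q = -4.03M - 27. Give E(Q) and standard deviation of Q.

E(Q) = 58.839, standard deviation of Q = 80.6

Q = -4.03M - 27 is linear with a = -4.03, b = -27.
E(Q) = a·E(M) + b = (-4.03)·(-21.3) + (-27) = 58.839.
standard deviation of Q = |a|·standard deviation of M = |-4.03|·20 = 80.6.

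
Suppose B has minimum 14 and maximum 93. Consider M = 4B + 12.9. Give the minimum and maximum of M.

min(M) = 68.9, max(M) = 384.9

a = 4 > 0, so min(M) = a·min(B)+b = 4·14 + 12.9 = 68.9 and max(M) = 4·93 + 12.9 = 384.9.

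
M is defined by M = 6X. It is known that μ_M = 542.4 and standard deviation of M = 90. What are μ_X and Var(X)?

μ_X = 90.4, Var(X) = 225

From M = 6X: μ_M = a·μ_X + b, so μ_X = (μ_M − b)/a = (542.4 − 0)/6 = 90.4.
Var(M) = 90² = 8100.
Var(M) = a²·Var(X), so Var(X) = 8100/6² = 225.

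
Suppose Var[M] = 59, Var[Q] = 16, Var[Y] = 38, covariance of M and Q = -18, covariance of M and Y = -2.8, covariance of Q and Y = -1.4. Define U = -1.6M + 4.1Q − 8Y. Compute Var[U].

Var[U] = 3108.32

Var[U] = a²·Var[M] + b²·Var[Q] + c²·Var[Y] + 2ab·covariance of M and Q + 2ac·covariance of M and Y + 2bc·covariance of Q and Y, with a = -1.6, b = 4.1, c = -8.
= 151.04 + 268.96 + 2432 + 236.16 + (-71.68) + 91.84
= 3108.32.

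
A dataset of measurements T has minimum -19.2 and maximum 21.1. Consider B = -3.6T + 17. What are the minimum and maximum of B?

a = -3.6 < 0, so order reverses: min(B) = a·max(T)+b = (-3.6)·21.1 + 17 = -58.96; max(B) = a·min(T)+b = (-3.6)·(-19.2) + 17 = 86.12.

min(B) = -58.96, max(B) = 86.12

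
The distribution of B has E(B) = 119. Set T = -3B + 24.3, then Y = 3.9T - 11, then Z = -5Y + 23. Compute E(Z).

E(Z) = 6565.65

E(T) = (-3)·119 + 24.3 = -332.7.
E(Y) = 3.9·(-332.7) + (-11) = -1308.53.
E(Z) = (-5)·(-1308.53) + 23 = 6565.65.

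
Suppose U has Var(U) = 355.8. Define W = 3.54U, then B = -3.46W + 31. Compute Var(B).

Var(W) = 3.54²·355.8 = 4458.74328.
Var(B) = (-3.46)²·4458.74328 = 53378.291050848.

Var(B) = 53378.291050848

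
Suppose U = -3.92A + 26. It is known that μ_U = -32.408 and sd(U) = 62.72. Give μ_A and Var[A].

μ_A = 14.9, Var[A] = 256

From U = -3.92A + 26: μ_U = a·μ_A + b, so μ_A = (μ_U − b)/a = (-32.408 − 26)/(-3.92) = 14.9.
Var[U] = 62.72² = 3933.7984.
Var[U] = a²·Var[A], so Var[A] = 3933.7984/(-3.92)² = 256.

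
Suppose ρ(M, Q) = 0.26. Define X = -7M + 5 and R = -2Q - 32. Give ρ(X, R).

ρ(X, R) = 0.26

Linear rescalings preserve correlation up to sign; here the slopes -7 and -2 have the same sign, so ρ(X, R) = ρ(M, Q) = 0.26.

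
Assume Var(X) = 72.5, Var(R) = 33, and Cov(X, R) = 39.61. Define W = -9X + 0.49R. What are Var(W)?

Var(W) = 5531.0631

Var(W) = a²·Var(X) + b²·Var(R) + 2ab·Cov(X, R) with a = -9, b = 0.49.
= (-9)²·72.5 + 0.49²·33 + 2·(-9)·0.49·39.61
= 5872.5 + 7.9233 + (-349.3602) = 5531.0631.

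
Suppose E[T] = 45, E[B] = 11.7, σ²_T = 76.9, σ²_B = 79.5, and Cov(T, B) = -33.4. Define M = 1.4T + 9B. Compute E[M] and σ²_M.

E[M] = 168.3, σ²_M = 5748.544

E[M] = 1.4·E[T] + 9·E[B] = 1.4·45 + 9·11.7 = 168.3.
σ²_M = a²·σ²_T + b²·σ²_B + 2ab·Cov(T, B) with a = 1.4, b = 9.
= 1.4²·76.9 + 9²·79.5 + 2·1.4·9·(-33.4)
= 150.724 + 6439.5 + (-841.68) = 5748.544.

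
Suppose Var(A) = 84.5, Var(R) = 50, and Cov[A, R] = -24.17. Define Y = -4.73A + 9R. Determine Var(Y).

Var(Y) = a²·Var(A) + b²·Var(R) + 2ab·Cov[A, R] with a = -4.73, b = 9.
= (-4.73)²·84.5 + 9²·50 + 2·(-4.73)·9·(-24.17)
= 1890.51005 + 4050 + 2057.8338 = 7998.34385.

Var(Y) = 7998.34385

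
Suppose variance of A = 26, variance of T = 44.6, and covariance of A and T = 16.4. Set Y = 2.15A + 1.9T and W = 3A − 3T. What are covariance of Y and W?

covariance of Y and W = -98.82

By bilinearity, covariance of Y and W = ac·variance of A + bd·variance of T + (ad+bc)·covariance of A and T, with a=2.15, b=1.9, c=3, d=-3.
ac·variance of A = 2.15·3·26 = 167.7
bd·variance of T = 1.9·(-3)·44.6 = -254.22
(ad+bc)·covariance of A and T = (-0.75)·16.4 = -12.3
covariance of Y and W = 167.7 + (-254.22) + (-12.3) = -98.82.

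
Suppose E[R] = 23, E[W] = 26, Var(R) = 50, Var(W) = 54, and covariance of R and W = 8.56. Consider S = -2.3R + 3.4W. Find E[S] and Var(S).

E[S] = 35.5, Var(S) = 754.8616

E[S] = (-2.3)·E[R] + 3.4·E[W] = (-2.3)·23 + 3.4·26 = 35.5.
Var(S) = a²·Var(R) + b²·Var(W) + 2ab·covariance of R and W with a = -2.3, b = 3.4.
= (-2.3)²·50 + 3.4²·54 + 2·(-2.3)·3.4·8.56
= 264.5 + 624.24 + (-133.8784) = 754.8616.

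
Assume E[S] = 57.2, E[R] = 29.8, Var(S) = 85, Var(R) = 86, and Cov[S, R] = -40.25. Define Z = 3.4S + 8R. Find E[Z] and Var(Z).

E[Z] = 3.4·E[S] + 8·E[R] = 3.4·57.2 + 8·29.8 = 432.88.
Var(Z) = a²·Var(S) + b²·Var(R) + 2ab·Cov[S, R] with a = 3.4, b = 8.
= 3.4²·85 + 8²·86 + 2·3.4·8·(-40.25)
= 982.6 + 5504 + (-2189.6) = 4297.

E[Z] = 432.88, Var(Z) = 4297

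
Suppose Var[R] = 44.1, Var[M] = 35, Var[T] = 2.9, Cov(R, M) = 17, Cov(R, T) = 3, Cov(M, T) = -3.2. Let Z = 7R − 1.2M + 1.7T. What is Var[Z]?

Var[Z] = 2018.537

Var[Z] = a²·Var[R] + b²·Var[M] + c²·Var[T] + 2ab·Cov(R, M) + 2ac·Cov(R, T) + 2bc·Cov(M, T), with a = 7, b = -1.2, c = 1.7.
= 2160.9 + 50.4 + 8.381 + (-285.6) + 71.4 + 13.056
= 2018.537.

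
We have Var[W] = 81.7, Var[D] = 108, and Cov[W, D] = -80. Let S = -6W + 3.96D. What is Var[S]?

Var[S] = 8436.4128

Var[S] = a²·Var[W] + b²·Var[D] + 2ab·Cov[W, D] with a = -6, b = 3.96.
= (-6)²·81.7 + 3.96²·108 + 2·(-6)·3.96·(-80)
= 2941.2 + 1693.6128 + 3801.6 = 8436.4128.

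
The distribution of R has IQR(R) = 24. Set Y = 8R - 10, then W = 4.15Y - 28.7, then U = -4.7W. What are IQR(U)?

IQR(U) = 3744.96

IQR(Y) = |8|·24 = 192.
IQR(W) = |4.15|·192 = 796.8.
IQR(U) = |-4.7|·796.8 = 3744.96.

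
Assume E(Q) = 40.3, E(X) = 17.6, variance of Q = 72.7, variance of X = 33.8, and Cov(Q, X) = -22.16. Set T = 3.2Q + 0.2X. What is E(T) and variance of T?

E(T) = 3.2·E(Q) + 0.2·E(X) = 3.2·40.3 + 0.2·17.6 = 132.48.
variance of T = a²·variance of Q + b²·variance of X + 2ab·Cov(Q, X) with a = 3.2, b = 0.2.
= 3.2²·72.7 + 0.2²·33.8 + 2·3.2·0.2·(-22.16)
= 744.448 + 1.352 + (-28.3648) = 717.4352.

E(T) = 132.48, variance of T = 717.4352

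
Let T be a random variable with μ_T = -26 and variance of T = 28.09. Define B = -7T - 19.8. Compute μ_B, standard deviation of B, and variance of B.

B = -7T - 19.8 is linear with a = -7, b = -19.8.
μ_B = a·μ_T + b = (-7)·(-26) + (-19.8) = 162.2.
standard deviation of T = √28.09 = 5.3.
standard deviation of B = |a|·standard deviation of T = |-7|·5.3 = 37.1.
variance of B = a²·variance of T = (-7)²·28.09 = 1376.41 (the additive constant -19.8 does not affect variance).

μ_B = 162.2, standard deviation of B = 37.1, variance of B = 1376.41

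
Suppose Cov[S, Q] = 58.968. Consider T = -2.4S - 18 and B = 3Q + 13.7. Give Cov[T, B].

Cov[T, B] = a·c·Cov[S, Q] = (-2.4)·3·58.968 = -424.5696. Additive constants drop out.

Cov[T, B] = -424.5696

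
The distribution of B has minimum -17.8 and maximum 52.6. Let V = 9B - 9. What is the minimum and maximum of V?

a = 9 > 0, so min(V) = a·min(B)+b = 9·(-17.8) + (-9) = -169.2 and max(V) = 9·52.6 + (-9) = 464.4.

min(V) = -169.2, max(V) = 464.4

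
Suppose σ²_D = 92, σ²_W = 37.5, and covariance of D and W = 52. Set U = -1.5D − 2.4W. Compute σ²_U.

σ²_U = 797.4

σ²_U = a²·σ²_D + b²·σ²_W + 2ab·covariance of D and W with a = -1.5, b = -2.4.
= (-1.5)²·92 + (-2.4)²·37.5 + 2·(-1.5)·(-2.4)·52
= 207 + 216 + 374.4 = 797.4.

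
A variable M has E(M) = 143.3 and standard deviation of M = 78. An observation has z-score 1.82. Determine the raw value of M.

M = 285.26

M = E(M) + z·standard deviation of M = 143.3 + 1.82·78 = 285.26.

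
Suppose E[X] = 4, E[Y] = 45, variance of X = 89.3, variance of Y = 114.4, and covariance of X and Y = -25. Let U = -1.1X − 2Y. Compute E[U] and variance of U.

E[U] = -94.4, variance of U = 455.653

E[U] = (-1.1)·E[X] + (-2)·E[Y] = (-1.1)·4 + (-2)·45 = -94.4.
variance of U = a²·variance of X + b²·variance of Y + 2ab·covariance of X and Y with a = -1.1, b = -2.
= (-1.1)²·89.3 + (-2)²·114.4 + 2·(-1.1)·(-2)·(-25)
= 108.053 + 457.6 + (-110) = 455.653.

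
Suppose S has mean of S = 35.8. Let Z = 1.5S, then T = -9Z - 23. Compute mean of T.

mean of T = -506.3

mean of Z = 1.5·35.8 = 53.7.
mean of T = (-9)·53.7 + (-23) = -506.3.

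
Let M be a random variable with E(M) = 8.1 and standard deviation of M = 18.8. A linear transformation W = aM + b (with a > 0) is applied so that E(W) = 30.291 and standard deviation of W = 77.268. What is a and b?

standard deviation of W = a·standard deviation of M (a > 0), so a = 77.268/18.8 = 4.11.
E(W) = a·E(M) + b, so b = 30.291 − 4.11·8.1 = -3.

a = 4.11, b = -3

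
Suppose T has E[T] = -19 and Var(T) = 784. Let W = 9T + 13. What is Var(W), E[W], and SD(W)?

W = 9T + 13 is linear with a = 9, b = 13.
Var(W) = a²·Var(T) = 9²·784 = 63504 (the additive constant 13 does not affect variance).
E[W] = a·E[T] + b = 9·(-19) + 13 = -158.
SD(T) = √784 = 28.
SD(W) = |a|·SD(T) = |9|·28 = 252.

Var(W) = 63504, E[W] = -158, SD(W) = 252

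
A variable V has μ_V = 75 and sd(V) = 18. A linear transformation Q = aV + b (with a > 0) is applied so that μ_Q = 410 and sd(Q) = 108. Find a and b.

sd(Q) = a·sd(V) (a > 0), so a = 108/18 = 6.
μ_Q = a·μ_V + b, so b = 410 − 6·75 = -40.

a = 6, b = -40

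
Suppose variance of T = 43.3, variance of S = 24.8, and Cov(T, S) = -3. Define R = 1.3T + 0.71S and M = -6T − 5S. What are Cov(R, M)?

Cov(R, M) = -393.5

By bilinearity, Cov(R, M) = ac·variance of T + bd·variance of S + (ad+bc)·Cov(T, S), with a=1.3, b=0.71, c=-6, d=-5.
ac·variance of T = 1.3·(-6)·43.3 = -337.74
bd·variance of S = 0.71·(-5)·24.8 = -88.04
(ad+bc)·Cov(T, S) = (-10.76)·(-3) = 32.28
Cov(R, M) = -337.74 + (-88.04) + 32.28 = -393.5.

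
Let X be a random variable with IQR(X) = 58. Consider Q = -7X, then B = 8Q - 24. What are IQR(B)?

IQR(B) = 3248

IQR(Q) = |-7|·58 = 406.
IQR(B) = |8|·406 = 3248.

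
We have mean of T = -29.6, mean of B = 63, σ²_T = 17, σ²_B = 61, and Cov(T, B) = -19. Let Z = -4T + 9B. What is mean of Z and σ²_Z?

mean of Z = (-4)·mean of T + 9·mean of B = (-4)·(-29.6) + 9·63 = 685.4.
σ²_Z = a²·σ²_T + b²·σ²_B + 2ab·Cov(T, B) with a = -4, b = 9.
= (-4)²·17 + 9²·61 + 2·(-4)·9·(-19)
= 272 + 4941 + 1368 = 6581.

mean of Z = 685.4, σ²_Z = 6581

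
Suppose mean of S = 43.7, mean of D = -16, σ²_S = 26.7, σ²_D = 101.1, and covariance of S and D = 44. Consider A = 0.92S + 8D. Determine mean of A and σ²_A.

mean of A = 0.92·mean of S + 8·mean of D = 0.92·43.7 + 8·(-16) = -87.796.
σ²_A = a²·σ²_S + b²·σ²_D + 2ab·covariance of S and D with a = 0.92, b = 8.
= 0.92²·26.7 + 8²·101.1 + 2·0.92·8·44
= 22.59888 + 6470.4 + 647.68 = 7140.67888.

mean of A = -87.796, σ²_A = 7140.67888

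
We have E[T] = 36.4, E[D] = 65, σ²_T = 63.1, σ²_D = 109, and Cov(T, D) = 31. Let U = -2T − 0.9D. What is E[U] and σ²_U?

E[U] = -131.3, σ²_U = 452.29

E[U] = (-2)·E[T] + (-0.9)·E[D] = (-2)·36.4 + (-0.9)·65 = -131.3.
σ²_U = a²·σ²_T + b²·σ²_D + 2ab·Cov(T, D) with a = -2, b = -0.9.
= (-2)²·63.1 + (-0.9)²·109 + 2·(-2)·(-0.9)·31
= 252.4 + 88.29 + 111.6 = 452.29.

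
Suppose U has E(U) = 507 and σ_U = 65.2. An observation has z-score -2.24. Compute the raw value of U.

U = 360.952

U = E(U) + z·σ_U = 507 + (-2.24)·65.2 = 360.952.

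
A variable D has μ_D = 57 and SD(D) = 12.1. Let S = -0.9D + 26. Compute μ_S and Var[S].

S = -0.9D + 26 is linear with a = -0.9, b = 26.
μ_S = a·μ_D + b = (-0.9)·57 + 26 = -25.3.
Var[D] = 12.1² = 146.41.
Var[S] = a²·Var[D] = (-0.9)²·146.41 = 118.5921 (the additive constant 26 does not affect variance).

μ_S = -25.3, Var[S] = 118.5921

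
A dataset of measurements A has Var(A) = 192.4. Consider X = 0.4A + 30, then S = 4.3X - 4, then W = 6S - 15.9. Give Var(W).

Var(X) = 0.4²·192.4 = 30.784.
Var(S) = 4.3²·30.784 = 569.19616.
Var(W) = 6²·569.19616 = 20491.06176.

Var(W) = 20491.06176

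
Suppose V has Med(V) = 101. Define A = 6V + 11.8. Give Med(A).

Med(A) = 617.8

A linear map preserves order up to sign, so Med(A) = a·Med(V) + b = 6·101 + 11.8 = 617.8.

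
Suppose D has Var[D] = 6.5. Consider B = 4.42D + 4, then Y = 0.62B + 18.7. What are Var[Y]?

Var[Y] = 48.81364904

Var[B] = 4.42²·6.5 = 126.9866.
Var[Y] = 0.62²·126.9866 = 48.81364904.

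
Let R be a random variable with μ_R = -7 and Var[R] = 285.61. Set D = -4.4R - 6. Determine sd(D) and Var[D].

sd(D) = 74.36, Var[D] = 5529.4096

D = -4.4R - 6 is linear with a = -4.4, b = -6.
sd(R) = √285.61 = 16.9.
sd(D) = |a|·sd(R) = |-4.4|·16.9 = 74.36.
Var[D] = a²·Var[R] = (-4.4)²·285.61 = 5529.4096 (the additive constant -6 does not affect variance).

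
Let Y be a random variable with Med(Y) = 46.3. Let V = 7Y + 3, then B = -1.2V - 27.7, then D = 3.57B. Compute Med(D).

Med(D) = -1500.1854

Med(V) = 7·46.3 + 3 = 327.1.
Med(B) = (-1.2)·327.1 + (-27.7) = -420.22.
Med(D) = 3.57·(-420.22) = -1500.1854.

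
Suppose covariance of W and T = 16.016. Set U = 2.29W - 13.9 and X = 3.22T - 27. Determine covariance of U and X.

covariance of U and X = 118.0987808

covariance of U and X = a·c·covariance of W and T = 2.29·3.22·16.016 = 118.0987808. Additive constants drop out.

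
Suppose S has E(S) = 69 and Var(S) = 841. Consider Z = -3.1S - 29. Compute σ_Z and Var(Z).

σ_Z = 89.9, Var(Z) = 8082.01

Z = -3.1S - 29 is linear with a = -3.1, b = -29.
σ_S = √841 = 29.
σ_Z = |a|·σ_S = |-3.1|·29 = 89.9.
Var(Z) = a²·Var(S) = (-3.1)²·841 = 8082.01 (the additive constant -29 does not affect variance).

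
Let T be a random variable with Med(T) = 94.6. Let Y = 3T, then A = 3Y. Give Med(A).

Med(Y) = 3·94.6 = 283.8.
Med(A) = 3·283.8 = 851.4.

Med(A) = 851.4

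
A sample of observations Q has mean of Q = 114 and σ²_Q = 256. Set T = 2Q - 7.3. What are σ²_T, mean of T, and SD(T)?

σ²_T = 1024, mean of T = 220.7, SD(T) = 32

T = 2Q - 7.3 is linear with a = 2, b = -7.3.
σ²_T = a²·σ²_Q = 2²·256 = 1024 (the additive constant -7.3 does not affect variance).
mean of T = a·mean of Q + b = 2·114 + (-7.3) = 220.7.
SD(Q) = √256 = 16.
SD(T) = |a|·SD(Q) = |2|·16 = 32.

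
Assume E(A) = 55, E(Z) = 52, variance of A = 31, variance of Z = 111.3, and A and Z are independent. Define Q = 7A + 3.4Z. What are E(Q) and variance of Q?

E(Q) = 7·E(A) + 3.4·E(Z) = 7·55 + 3.4·52 = 561.8.
variance of Q = a²·variance of A + b²·variance of Z + 2ab·covariance of A and Z with a = 7, b = 3.4.
Independence gives covariance of A and Z = 0.
= 7²·31 + 3.4²·111.3 + 2·7·3.4·0
= 1519 + 1286.628 + 0 = 2805.628.

E(Q) = 561.8, variance of Q = 2805.628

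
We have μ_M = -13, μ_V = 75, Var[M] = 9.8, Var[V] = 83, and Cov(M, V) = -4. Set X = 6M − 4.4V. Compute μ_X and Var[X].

μ_X = -408, Var[X] = 2170.88

μ_X = 6·μ_M + (-4.4)·μ_V = 6·(-13) + (-4.4)·75 = -408.
Var[X] = a²·Var[M] + b²·Var[V] + 2ab·Cov(M, V) with a = 6, b = -4.4.
= 6²·9.8 + (-4.4)²·83 + 2·6·(-4.4)·(-4)
= 352.8 + 1606.88 + 211.2 = 2170.88.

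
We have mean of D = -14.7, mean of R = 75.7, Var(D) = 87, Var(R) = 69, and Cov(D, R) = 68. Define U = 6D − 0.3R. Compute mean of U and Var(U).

mean of U = 6·mean of D + (-0.3)·mean of R = 6·(-14.7) + (-0.3)·75.7 = -110.91.
Var(U) = a²·Var(D) + b²·Var(R) + 2ab·Cov(D, R) with a = 6, b = -0.3.
= 6²·87 + (-0.3)²·69 + 2·6·(-0.3)·68
= 3132 + 6.21 + (-244.8) = 2893.41.

mean of U = -110.91, Var(U) = 2893.41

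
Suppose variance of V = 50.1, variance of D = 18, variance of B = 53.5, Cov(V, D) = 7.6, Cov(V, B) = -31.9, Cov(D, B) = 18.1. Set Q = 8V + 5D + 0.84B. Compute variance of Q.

variance of Q = a²·variance of V + b²·variance of D + c²·variance of B + 2ab·Cov(V, D) + 2ac·Cov(V, B) + 2bc·Cov(D, B), with a = 8, b = 5, c = 0.84.
= 3206.4 + 450 + 37.7496 + 608 + (-428.736) + 152.04
= 4025.4536.

variance of Q = 4025.4536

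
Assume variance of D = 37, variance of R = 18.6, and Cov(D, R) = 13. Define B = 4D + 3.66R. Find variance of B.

variance of B = a²·variance of D + b²·variance of R + 2ab·Cov(D, R) with a = 4, b = 3.66.
= 4²·37 + 3.66²·18.6 + 2·4·3.66·13
= 592 + 249.15816 + 380.64 = 1221.79816.

variance of B = 1221.79816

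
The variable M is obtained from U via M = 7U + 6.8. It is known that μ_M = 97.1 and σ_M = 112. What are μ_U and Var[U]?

μ_U = 12.9, Var[U] = 256

From M = 7U + 6.8: μ_M = a·μ_U + b, so μ_U = (μ_M − b)/a = (97.1 − 6.8)/7 = 12.9.
Var[M] = 112² = 12544.
Var[M] = a²·Var[U], so Var[U] = 12544/7² = 256.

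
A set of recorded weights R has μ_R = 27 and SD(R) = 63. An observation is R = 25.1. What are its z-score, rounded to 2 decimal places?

z = -0.03

z = (R − μ_R) / SD(R) = (25.1 − 27) / 63 ≈ -0.03.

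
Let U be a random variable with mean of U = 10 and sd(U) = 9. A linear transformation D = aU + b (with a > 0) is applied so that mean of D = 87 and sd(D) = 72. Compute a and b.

a = 8, b = 7

sd(D) = a·sd(U) (a > 0), so a = 72/9 = 8.
mean of D = a·mean of U + b, so b = 87 − 8·10 = 7.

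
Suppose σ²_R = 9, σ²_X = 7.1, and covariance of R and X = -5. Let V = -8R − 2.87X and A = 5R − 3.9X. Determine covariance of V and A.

covariance of V and A = -364.7797

By bilinearity, covariance of V and A = ac·σ²_R + bd·σ²_X + (ad+bc)·covariance of R and X, with a=-8, b=-2.87, c=5, d=-3.9.
ac·σ²_R = (-8)·5·9 = -360
bd·σ²_X = (-2.87)·(-3.9)·7.1 = 79.4703
(ad+bc)·covariance of R and X = (16.85)·(-5) = -84.25
covariance of V and A = -360 + 79.4703 + (-84.25) = -364.7797.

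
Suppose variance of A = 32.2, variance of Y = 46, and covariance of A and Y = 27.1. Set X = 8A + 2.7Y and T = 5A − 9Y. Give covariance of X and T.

By bilinearity, covariance of X and T = ac·variance of A + bd·variance of Y + (ad+bc)·covariance of A and Y, with a=8, b=2.7, c=5, d=-9.
ac·variance of A = 8·5·32.2 = 1288
bd·variance of Y = 2.7·(-9)·46 = -1117.8
(ad+bc)·covariance of A and Y = (-58.5)·27.1 = -1585.35
covariance of X and T = 1288 + (-1117.8) + (-1585.35) = -1415.15.

covariance of X and T = -1415.15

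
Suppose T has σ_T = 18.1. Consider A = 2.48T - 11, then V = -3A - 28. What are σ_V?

σ_V = 134.664

σ_A = |2.48|·18.1 = 44.888.
σ_V = |-3|·44.888 = 134.664.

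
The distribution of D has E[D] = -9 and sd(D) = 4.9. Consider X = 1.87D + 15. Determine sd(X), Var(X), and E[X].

sd(X) = 9.163, Var(X) = 83.960569, E[X] = -1.83

X = 1.87D + 15 is linear with a = 1.87, b = 15.
sd(X) = |a|·sd(D) = |1.87|·4.9 = 9.163.
Var(D) = 4.9² = 24.01.
Var(X) = a²·Var(D) = 1.87²·24.01 = 83.960569 (the additive constant 15 does not affect variance).
E[X] = a·E[D] + b = 1.87·(-9) + 15 = -1.83.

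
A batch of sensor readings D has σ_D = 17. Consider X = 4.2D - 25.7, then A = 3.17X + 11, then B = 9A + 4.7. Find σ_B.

σ_X = |4.2|·17 = 71.4.
σ_A = |3.17|·71.4 = 226.338.
σ_B = |9|·226.338 = 2037.042.

σ_B = 2037.042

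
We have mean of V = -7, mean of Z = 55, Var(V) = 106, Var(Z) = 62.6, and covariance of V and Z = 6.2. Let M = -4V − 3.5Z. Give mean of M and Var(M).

mean of M = -164.5, Var(M) = 2636.45

mean of M = (-4)·mean of V + (-3.5)·mean of Z = (-4)·(-7) + (-3.5)·55 = -164.5.
Var(M) = a²·Var(V) + b²·Var(Z) + 2ab·covariance of V and Z with a = -4, b = -3.5.
= (-4)²·106 + (-3.5)²·62.6 + 2·(-4)·(-3.5)·6.2
= 1696 + 766.85 + 173.6 = 2636.45.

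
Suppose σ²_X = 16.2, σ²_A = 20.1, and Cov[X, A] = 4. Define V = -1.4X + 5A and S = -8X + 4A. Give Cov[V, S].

Cov[V, S] = 401.04

By bilinearity, Cov[V, S] = ac·σ²_X + bd·σ²_A + (ad+bc)·Cov[X, A], with a=-1.4, b=5, c=-8, d=4.
ac·σ²_X = (-1.4)·(-8)·16.2 = 181.44
bd·σ²_A = 5·4·20.1 = 402
(ad+bc)·Cov[X, A] = (-45.6)·4 = -182.4
Cov[V, S] = 181.44 + 402 + (-182.4) = 401.04.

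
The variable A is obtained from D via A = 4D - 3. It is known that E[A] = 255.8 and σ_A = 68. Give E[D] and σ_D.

E[D] = 64.7, σ_D = 17

From A = 4D - 3: E[A] = a·E[D] + b, so E[D] = (E[A] − b)/a = (255.8 − (-3))/4 = 64.7.
σ_A = |a|·σ_D, so σ_D = 68/|4| = 17.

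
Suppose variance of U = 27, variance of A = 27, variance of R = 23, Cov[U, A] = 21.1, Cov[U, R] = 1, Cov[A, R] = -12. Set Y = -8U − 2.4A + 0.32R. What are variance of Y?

variance of Y = a²·variance of U + b²·variance of A + c²·variance of R + 2ab·Cov[U, A] + 2ac·Cov[U, R] + 2bc·Cov[A, R], with a = -8, b = -2.4, c = 0.32.
= 1728 + 155.52 + 2.3552 + 810.24 + (-5.12) + 18.432
= 2709.4272.

variance of Y = 2709.4272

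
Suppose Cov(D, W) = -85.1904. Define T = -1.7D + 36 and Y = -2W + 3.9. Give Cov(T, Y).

Cov(T, Y) = a·c·Cov(D, W) = (-1.7)·(-2)·(-85.1904) = -289.64736. Additive constants drop out.

Cov(T, Y) = -289.64736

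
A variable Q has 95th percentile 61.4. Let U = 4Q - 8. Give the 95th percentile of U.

Since a = 4 > 0 the transformation is increasing, so the 95th percentile of U = a·(P_{95} of Q) + b = 4·61.4 + (-8) = 237.6.

95th percentile of U = 237.6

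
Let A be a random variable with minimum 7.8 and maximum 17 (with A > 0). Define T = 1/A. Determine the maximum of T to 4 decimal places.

max(T) = 0.1282

1/A is decreasing on this domain, so max(T) comes from min(A) = 7.8: max(T) = 1/(7.8) ≈ 0.1282.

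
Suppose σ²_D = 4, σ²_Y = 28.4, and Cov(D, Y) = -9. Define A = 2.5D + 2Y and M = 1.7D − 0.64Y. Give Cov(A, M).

Cov(A, M) = -35.552

By bilinearity, Cov(A, M) = ac·σ²_D + bd·σ²_Y + (ad+bc)·Cov(D, Y), with a=2.5, b=2, c=1.7, d=-0.64.
ac·σ²_D = 2.5·1.7·4 = 17
bd·σ²_Y = 2·(-0.64)·28.4 = -36.352
(ad+bc)·Cov(D, Y) = (1.8)·(-9) = -16.2
Cov(A, M) = 17 + (-36.352) + (-16.2) = -35.552.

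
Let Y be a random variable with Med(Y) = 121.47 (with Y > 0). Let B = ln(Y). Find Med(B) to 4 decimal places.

Med(B) = 4.7997

ln(Y) is monotone on this domain, so Med(B) = ln(121.47) ≈ 4.7997.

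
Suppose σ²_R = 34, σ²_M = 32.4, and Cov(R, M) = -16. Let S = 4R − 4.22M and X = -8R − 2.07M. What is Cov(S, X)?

By bilinearity, Cov(S, X) = ac·σ²_R + bd·σ²_M + (ad+bc)·Cov(R, M), with a=4, b=-4.22, c=-8, d=-2.07.
ac·σ²_R = 4·(-8)·34 = -1088
bd·σ²_M = (-4.22)·(-2.07)·32.4 = 283.02696
(ad+bc)·Cov(R, M) = (25.48)·(-16) = -407.68
Cov(S, X) = -1088 + 283.02696 + (-407.68) = -1212.65304.

Cov(S, X) = -1212.65304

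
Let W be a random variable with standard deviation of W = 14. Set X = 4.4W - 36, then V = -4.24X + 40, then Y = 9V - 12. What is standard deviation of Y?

standard deviation of X = |4.4|·14 = 61.6.
standard deviation of V = |-4.24|·61.6 = 261.184.
standard deviation of Y = |9|·261.184 = 2350.656.

standard deviation of Y = 2350.656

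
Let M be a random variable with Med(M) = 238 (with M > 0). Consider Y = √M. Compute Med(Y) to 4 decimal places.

√M is monotone on this domain, so Med(Y) = √(238) ≈ 15.4272.

Med(Y) = 15.4272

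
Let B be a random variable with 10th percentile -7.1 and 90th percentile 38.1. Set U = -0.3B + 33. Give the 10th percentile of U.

Since a = -0.3 < 0 the transformation is decreasing, reversing order: the 10th percentile of U corresponds to the 90th percentile of B.
So P_{10}(U) = a·P_{90}(B) + b = (-0.3)·38.1 + 33 = 21.57.

10th percentile of U = 21.57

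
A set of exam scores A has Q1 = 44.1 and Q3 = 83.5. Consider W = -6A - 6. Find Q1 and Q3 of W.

Q1(W) = -507, Q3(W) = -270.6

a = -6 < 0 reverses order: Q1(W) comes from Q3(A), Q3(W) from Q1(A).
Q1(W) = (-6)·83.5 + (-6) = -507; Q3(W) = (-6)·44.1 + (-6) = -270.6.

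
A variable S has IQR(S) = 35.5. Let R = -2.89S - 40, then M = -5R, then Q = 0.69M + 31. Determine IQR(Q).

IQR(R) = |-2.89|·35.5 = 102.595.
IQR(M) = |-5|·102.595 = 512.975.
IQR(Q) = |0.69|·512.975 = 353.95275.

IQR(Q) = 353.95275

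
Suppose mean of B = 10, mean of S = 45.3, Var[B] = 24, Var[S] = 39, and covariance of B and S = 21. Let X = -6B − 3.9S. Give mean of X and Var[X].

mean of X = -236.67, Var[X] = 2439.99

mean of X = (-6)·mean of B + (-3.9)·mean of S = (-6)·10 + (-3.9)·45.3 = -236.67.
Var[X] = a²·Var[B] + b²·Var[S] + 2ab·covariance of B and S with a = -6, b = -3.9.
= (-6)²·24 + (-3.9)²·39 + 2·(-6)·(-3.9)·21
= 864 + 593.19 + 982.8 = 2439.99.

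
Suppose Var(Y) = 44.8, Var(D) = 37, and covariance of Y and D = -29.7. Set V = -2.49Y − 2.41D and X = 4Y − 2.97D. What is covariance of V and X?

covariance of V and X = -114.70551

By bilinearity, covariance of V and X = ac·Var(Y) + bd·Var(D) + (ad+bc)·covariance of Y and D, with a=-2.49, b=-2.41, c=4, d=-2.97.
ac·Var(Y) = (-2.49)·4·44.8 = -446.208
bd·Var(D) = (-2.41)·(-2.97)·37 = 264.8349
(ad+bc)·covariance of Y and D = (-2.2447)·(-29.7) = 66.66759
covariance of V and X = -446.208 + 264.8349 + 66.66759 = -114.70551.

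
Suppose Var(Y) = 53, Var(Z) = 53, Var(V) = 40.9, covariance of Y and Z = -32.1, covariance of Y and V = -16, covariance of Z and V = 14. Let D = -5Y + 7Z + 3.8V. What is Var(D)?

Var(D) = 8112.396

Var(D) = a²·Var(Y) + b²·Var(Z) + c²·Var(V) + 2ab·covariance of Y and Z + 2ac·covariance of Y and V + 2bc·covariance of Z and V, with a = -5, b = 7, c = 3.8.
= 1325 + 2597 + 590.596 + 2247 + 608 + 744.8
= 8112.396.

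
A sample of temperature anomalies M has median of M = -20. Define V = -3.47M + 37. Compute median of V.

median of V = 106.4

A linear map preserves order up to sign, so median of V = a·median of M + b = (-3.47)·(-20) + 37 = 106.4.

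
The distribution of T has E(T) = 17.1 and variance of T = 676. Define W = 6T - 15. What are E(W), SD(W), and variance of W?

W = 6T - 15 is linear with a = 6, b = -15.
E(W) = a·E(T) + b = 6·17.1 + (-15) = 87.6.
SD(T) = √676 = 26.
SD(W) = |a|·SD(T) = |6|·26 = 156.
variance of W = a²·variance of T = 6²·676 = 24336 (the additive constant -15 does not affect variance).

E(W) = 87.6, SD(W) = 156, variance of W = 24336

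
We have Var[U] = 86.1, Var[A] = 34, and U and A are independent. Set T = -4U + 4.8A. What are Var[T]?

Var[T] = 2160.96

Var[T] = a²·Var[U] + b²·Var[A] + 2ab·covariance of U and A with a = -4, b = 4.8.
Independence gives covariance of U and A = 0.
= (-4)²·86.1 + 4.8²·34 + 2·(-4)·4.8·0
= 1377.6 + 783.36 + 0 = 2160.96.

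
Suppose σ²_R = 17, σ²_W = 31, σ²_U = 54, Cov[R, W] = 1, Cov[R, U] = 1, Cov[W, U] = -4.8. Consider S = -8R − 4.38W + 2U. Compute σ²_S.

σ²_S = a²·σ²_R + b²·σ²_W + c²·σ²_U + 2ab·Cov[R, W] + 2ac·Cov[R, U] + 2bc·Cov[W, U], with a = -8, b = -4.38, c = 2.
= 1088 + 594.7164 + 216 + 70.08 + (-32) + 84.096
= 2020.8924.

σ²_S = 2020.8924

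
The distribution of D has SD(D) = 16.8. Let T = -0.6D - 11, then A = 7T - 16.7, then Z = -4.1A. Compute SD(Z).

SD(Z) = 289.296

SD(T) = |-0.6|·16.8 = 10.08.
SD(A) = |7|·10.08 = 70.56.
SD(Z) = |-4.1|·70.56 = 289.296.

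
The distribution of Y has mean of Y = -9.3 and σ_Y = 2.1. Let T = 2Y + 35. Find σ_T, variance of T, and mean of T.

σ_T = 4.2, variance of T = 17.64, mean of T = 16.4

T = 2Y + 35 is linear with a = 2, b = 35.
σ_T = |a|·σ_Y = |2|·2.1 = 4.2.
variance of Y = 2.1² = 4.41.
variance of T = a²·variance of Y = 2²·4.41 = 17.64 (the additive constant 35 does not affect variance).
mean of T = a·mean of Y + b = 2·(-9.3) + 35 = 16.4.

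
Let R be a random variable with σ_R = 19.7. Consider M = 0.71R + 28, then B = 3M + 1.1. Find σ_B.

σ_B = 41.961

σ_M = |0.71|·19.7 = 13.987.
σ_B = |3|·13.987 = 41.961.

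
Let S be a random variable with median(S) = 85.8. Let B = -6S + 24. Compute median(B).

A linear map preserves order up to sign, so median(B) = a·median(S) + b = (-6)·85.8 + 24 = -490.8.

median(B) = -490.8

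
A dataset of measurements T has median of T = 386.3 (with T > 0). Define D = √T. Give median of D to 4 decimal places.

median of D = 19.6545

√T is monotone on this domain, so median of D = √(386.3) ≈ 19.6545.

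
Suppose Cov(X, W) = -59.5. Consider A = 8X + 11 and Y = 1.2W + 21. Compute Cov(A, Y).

Cov(A, Y) = a·c·Cov(X, W) = 8·1.2·(-59.5) = -571.2. Additive constants drop out.

Cov(A, Y) = -571.2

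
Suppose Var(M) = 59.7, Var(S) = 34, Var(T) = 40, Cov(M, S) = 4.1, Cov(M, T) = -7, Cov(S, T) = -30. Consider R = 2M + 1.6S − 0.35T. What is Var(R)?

Var(R) = a²·Var(M) + b²·Var(S) + c²·Var(T) + 2ab·Cov(M, S) + 2ac·Cov(M, T) + 2bc·Cov(S, T), with a = 2, b = 1.6, c = -0.35.
= 238.8 + 87.04 + 4.9 + 26.24 + 9.8 + 33.6
= 400.38.

Var(R) = 400.38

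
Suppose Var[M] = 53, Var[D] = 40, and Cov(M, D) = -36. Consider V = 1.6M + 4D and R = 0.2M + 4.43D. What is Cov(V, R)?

Cov(V, R) = 441.792

By bilinearity, Cov(V, R) = ac·Var[M] + bd·Var[D] + (ad+bc)·Cov(M, D), with a=1.6, b=4, c=0.2, d=4.43.
ac·Var[M] = 1.6·0.2·53 = 16.96
bd·Var[D] = 4·4.43·40 = 708.8
(ad+bc)·Cov(M, D) = (7.888)·(-36) = -283.968
Cov(V, R) = 16.96 + 708.8 + (-283.968) = 441.792.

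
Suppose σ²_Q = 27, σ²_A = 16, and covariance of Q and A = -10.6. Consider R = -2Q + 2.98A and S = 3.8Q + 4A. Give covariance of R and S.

By bilinearity, covariance of R and S = ac·σ²_Q + bd·σ²_A + (ad+bc)·covariance of Q and A, with a=-2, b=2.98, c=3.8, d=4.
ac·σ²_Q = (-2)·3.8·27 = -205.2
bd·σ²_A = 2.98·4·16 = 190.72
(ad+bc)·covariance of Q and A = (3.324)·(-10.6) = -35.2344
covariance of R and S = -205.2 + 190.72 + (-35.2344) = -49.7144.

covariance of R and S = -49.7144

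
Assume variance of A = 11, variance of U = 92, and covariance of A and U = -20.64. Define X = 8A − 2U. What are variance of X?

variance of X = a²·variance of A + b²·variance of U + 2ab·covariance of A and U with a = 8, b = -2.
= 8²·11 + (-2)²·92 + 2·8·(-2)·(-20.64)
= 704 + 368 + 660.48 = 1732.48.

variance of X = 1732.48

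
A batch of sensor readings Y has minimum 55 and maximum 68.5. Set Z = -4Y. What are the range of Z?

Range of Y = 68.5 − 55 = 13.5.
Range(Z) = |a|·Range(Y) = |-4|·13.5 = 54.

Range(Z) = 54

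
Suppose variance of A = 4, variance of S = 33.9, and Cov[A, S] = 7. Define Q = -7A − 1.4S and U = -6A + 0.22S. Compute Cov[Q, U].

By bilinearity, Cov[Q, U] = ac·variance of A + bd·variance of S + (ad+bc)·Cov[A, S], with a=-7, b=-1.4, c=-6, d=0.22.
ac·variance of A = (-7)·(-6)·4 = 168
bd·variance of S = (-1.4)·0.22·33.9 = -10.4412
(ad+bc)·Cov[A, S] = (6.86)·7 = 48.02
Cov[Q, U] = 168 + (-10.4412) + 48.02 = 205.5788.

Cov[Q, U] = 205.5788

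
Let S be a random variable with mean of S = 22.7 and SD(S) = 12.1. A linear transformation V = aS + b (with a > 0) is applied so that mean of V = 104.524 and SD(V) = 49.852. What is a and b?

SD(V) = a·SD(S) (a > 0), so a = 49.852/12.1 = 4.12.
mean of V = a·mean of S + b, so b = 104.524 − 4.12·22.7 = 11.

a = 4.12, b = 11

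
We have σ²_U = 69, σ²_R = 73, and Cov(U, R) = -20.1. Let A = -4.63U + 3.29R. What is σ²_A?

σ²_A = 2881.65994

σ²_A = a²·σ²_U + b²·σ²_R + 2ab·Cov(U, R) with a = -4.63, b = 3.29.
= (-4.63)²·69 + 3.29²·73 + 2·(-4.63)·3.29·(-20.1)
= 1479.1461 + 790.1593 + 612.35454 = 2881.65994.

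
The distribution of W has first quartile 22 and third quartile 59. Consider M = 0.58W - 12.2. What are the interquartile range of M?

IQR(M) = 21.46

IQR of W = Q3 − Q1 = 59 − 22 = 37.
Under M = aW + b, IQR(M) = |a|·IQR(W) = |0.58|·37 = 21.46 (shifts cancel; spread scales by |a|).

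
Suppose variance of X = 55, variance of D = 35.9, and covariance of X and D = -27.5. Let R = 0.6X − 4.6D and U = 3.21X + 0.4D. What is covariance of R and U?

By bilinearity, covariance of R and U = ac·variance of X + bd·variance of D + (ad+bc)·covariance of X and D, with a=0.6, b=-4.6, c=3.21, d=0.4.
ac·variance of X = 0.6·3.21·55 = 105.93
bd·variance of D = (-4.6)·0.4·35.9 = -66.056
(ad+bc)·covariance of X and D = (-14.526)·(-27.5) = 399.465
covariance of R and U = 105.93 + (-66.056) + 399.465 = 439.339.

covariance of R and U = 439.339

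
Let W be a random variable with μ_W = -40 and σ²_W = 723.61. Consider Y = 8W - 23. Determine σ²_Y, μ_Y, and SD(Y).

σ²_Y = 46311.04, μ_Y = -343, SD(Y) = 215.2

Y = 8W - 23 is linear with a = 8, b = -23.
σ²_Y = a²·σ²_W = 8²·723.61 = 46311.04 (the additive constant -23 does not affect variance).
μ_Y = a·μ_W + b = 8·(-40) + (-23) = -343.
SD(W) = √723.61 = 26.9.
SD(Y) = |a|·SD(W) = |8|·26.9 = 215.2.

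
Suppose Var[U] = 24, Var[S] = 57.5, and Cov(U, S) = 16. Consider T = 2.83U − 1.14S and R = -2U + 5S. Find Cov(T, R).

Cov(T, R) = -200.71

By bilinearity, Cov(T, R) = ac·Var[U] + bd·Var[S] + (ad+bc)·Cov(U, S), with a=2.83, b=-1.14, c=-2, d=5.
ac·Var[U] = 2.83·(-2)·24 = -135.84
bd·Var[S] = (-1.14)·5·57.5 = -327.75
(ad+bc)·Cov(U, S) = (16.43)·16 = 262.88
Cov(T, R) = -135.84 + (-327.75) + 262.88 = -200.71.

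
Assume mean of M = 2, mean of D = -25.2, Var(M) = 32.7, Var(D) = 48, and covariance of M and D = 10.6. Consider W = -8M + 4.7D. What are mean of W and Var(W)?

mean of W = (-8)·mean of M + 4.7·mean of D = (-8)·2 + 4.7·(-25.2) = -134.44.
Var(W) = a²·Var(M) + b²·Var(D) + 2ab·covariance of M and D with a = -8, b = 4.7.
= (-8)²·32.7 + 4.7²·48 + 2·(-8)·4.7·10.6
= 2092.8 + 1060.32 + (-797.12) = 2356.

mean of W = -134.44, Var(W) = 2356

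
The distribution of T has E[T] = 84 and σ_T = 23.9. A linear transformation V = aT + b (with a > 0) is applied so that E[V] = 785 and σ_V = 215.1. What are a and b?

a = 9, b = 29

σ_V = a·σ_T (a > 0), so a = 215.1/23.9 = 9.
E[V] = a·E[T] + b, so b = 785 − 9·84 = 29.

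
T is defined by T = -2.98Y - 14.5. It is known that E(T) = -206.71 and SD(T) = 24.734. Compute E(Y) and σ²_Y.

From T = -2.98Y - 14.5: E(T) = a·E(Y) + b, so E(Y) = (E(T) − b)/a = (-206.71 − (-14.5))/(-2.98) = 64.5.
σ²_T = 24.734² = 611.770756.
σ²_T = a²·σ²_Y, so σ²_Y = 611.770756/(-2.98)² = 68.89.

E(Y) = 64.5, σ²_Y = 68.89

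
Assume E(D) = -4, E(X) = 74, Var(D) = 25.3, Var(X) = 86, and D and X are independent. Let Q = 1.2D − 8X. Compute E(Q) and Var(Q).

E(Q) = 1.2·E(D) + (-8)·E(X) = 1.2·(-4) + (-8)·74 = -596.8.
Var(Q) = a²·Var(D) + b²·Var(X) + 2ab·Cov[D, X] with a = 1.2, b = -8.
Independence gives Cov[D, X] = 0.
= 1.2²·25.3 + (-8)²·86 + 2·1.2·(-8)·0
= 36.432 + 5504 + 0 = 5540.432.

E(Q) = -596.8, Var(Q) = 5540.432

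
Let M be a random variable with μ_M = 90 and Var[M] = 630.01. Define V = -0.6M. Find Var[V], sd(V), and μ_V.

Var[V] = 226.8036, sd(V) = 15.06, μ_V = -54

V = -0.6M is linear with a = -0.6, b = 0.
Var[V] = a²·Var[M] = (-0.6)²·630.01 = 226.8036.
sd(M) = √630.01 = 25.1.
sd(V) = |a|·sd(M) = |-0.6|·25.1 = 15.06.
μ_V = a·μ_M + b = (-0.6)·90 = -54.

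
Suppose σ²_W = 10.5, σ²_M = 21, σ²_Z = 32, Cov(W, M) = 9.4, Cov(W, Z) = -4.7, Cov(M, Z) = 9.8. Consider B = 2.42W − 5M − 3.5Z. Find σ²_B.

σ²_B = a²·σ²_W + b²·σ²_M + c²·σ²_Z + 2ab·Cov(W, M) + 2ac·Cov(W, Z) + 2bc·Cov(M, Z), with a = 2.42, b = -5, c = -3.5.
= 61.4922 + 525 + 392 + (-227.48) + 79.618 + 343
= 1173.6302.

σ²_B = 1173.6302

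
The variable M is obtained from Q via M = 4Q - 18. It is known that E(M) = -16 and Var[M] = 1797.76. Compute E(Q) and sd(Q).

E(Q) = 0.5, sd(Q) = 10.6

From M = 4Q - 18: E(M) = a·E(Q) + b, so E(Q) = (E(M) − b)/a = (-16 − (-18))/4 = 0.5.
sd(M) = √1797.76 = 42.4.
sd(M) = |a|·sd(Q), so sd(Q) = 42.4/|4| = 10.6.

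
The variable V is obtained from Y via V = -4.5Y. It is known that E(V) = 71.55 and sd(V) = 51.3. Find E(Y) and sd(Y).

From V = -4.5Y: E(V) = a·E(Y) + b, so E(Y) = (E(V) − b)/a = (71.55 − 0)/(-4.5) = -15.9.
sd(V) = |a|·sd(Y), so sd(Y) = 51.3/|-4.5| = 11.4.

E(Y) = -15.9, sd(Y) = 11.4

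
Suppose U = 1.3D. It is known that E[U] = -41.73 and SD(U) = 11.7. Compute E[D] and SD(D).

E[D] = -32.1, SD(D) = 9

From U = 1.3D: E[U] = a·E[D] + b, so E[D] = (E[U] − b)/a = (-41.73 − 0)/1.3 = -32.1.
SD(U) = |a|·SD(D), so SD(D) = 11.7/|1.3| = 9.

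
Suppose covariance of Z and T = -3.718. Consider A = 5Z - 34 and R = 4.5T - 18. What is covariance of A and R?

covariance of A and R = a·c·covariance of Z and T = 5·4.5·(-3.718) = -83.655. Additive constants drop out.

covariance of A and R = -83.655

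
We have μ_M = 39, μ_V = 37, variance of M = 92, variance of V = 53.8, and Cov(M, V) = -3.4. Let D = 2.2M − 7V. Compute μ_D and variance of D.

μ_D = -173.2, variance of D = 3186.2

μ_D = 2.2·μ_M + (-7)·μ_V = 2.2·39 + (-7)·37 = -173.2.
variance of D = a²·variance of M + b²·variance of V + 2ab·Cov(M, V) with a = 2.2, b = -7.
= 2.2²·92 + (-7)²·53.8 + 2·2.2·(-7)·(-3.4)
= 445.28 + 2636.2 + 104.72 = 3186.2.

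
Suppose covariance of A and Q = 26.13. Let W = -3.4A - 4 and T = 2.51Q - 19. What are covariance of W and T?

covariance of W and T = -222.99342

covariance of W and T = a·c·covariance of A and Q = (-3.4)·2.51·26.13 = -222.99342. Additive constants drop out.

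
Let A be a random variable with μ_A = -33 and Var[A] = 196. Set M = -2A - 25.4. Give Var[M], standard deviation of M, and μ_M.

Var[M] = 784, standard deviation of M = 28, μ_M = 40.6

M = -2A - 25.4 is linear with a = -2, b = -25.4.
Var[M] = a²·Var[A] = (-2)²·196 = 784 (the additive constant -25.4 does not affect variance).
standard deviation of A = √196 = 14.
standard deviation of M = |a|·standard deviation of A = |-2|·14 = 28.
μ_M = a·μ_A + b = (-2)·(-33) + (-25.4) = 40.6.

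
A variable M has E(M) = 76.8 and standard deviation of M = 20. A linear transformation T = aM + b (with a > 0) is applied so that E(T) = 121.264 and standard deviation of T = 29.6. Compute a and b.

standard deviation of T = a·standard deviation of M (a > 0), so a = 29.6/20 = 1.48.
E(T) = a·E(M) + b, so b = 121.264 − 1.48·76.8 = 7.6.

a = 1.48, b = 7.6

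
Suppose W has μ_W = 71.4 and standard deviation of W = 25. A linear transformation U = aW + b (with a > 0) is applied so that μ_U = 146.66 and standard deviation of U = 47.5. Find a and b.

a = 1.9, b = 11

standard deviation of U = a·standard deviation of W (a > 0), so a = 47.5/25 = 1.9.
μ_U = a·μ_W + b, so b = 146.66 − 1.9·71.4 = 11.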